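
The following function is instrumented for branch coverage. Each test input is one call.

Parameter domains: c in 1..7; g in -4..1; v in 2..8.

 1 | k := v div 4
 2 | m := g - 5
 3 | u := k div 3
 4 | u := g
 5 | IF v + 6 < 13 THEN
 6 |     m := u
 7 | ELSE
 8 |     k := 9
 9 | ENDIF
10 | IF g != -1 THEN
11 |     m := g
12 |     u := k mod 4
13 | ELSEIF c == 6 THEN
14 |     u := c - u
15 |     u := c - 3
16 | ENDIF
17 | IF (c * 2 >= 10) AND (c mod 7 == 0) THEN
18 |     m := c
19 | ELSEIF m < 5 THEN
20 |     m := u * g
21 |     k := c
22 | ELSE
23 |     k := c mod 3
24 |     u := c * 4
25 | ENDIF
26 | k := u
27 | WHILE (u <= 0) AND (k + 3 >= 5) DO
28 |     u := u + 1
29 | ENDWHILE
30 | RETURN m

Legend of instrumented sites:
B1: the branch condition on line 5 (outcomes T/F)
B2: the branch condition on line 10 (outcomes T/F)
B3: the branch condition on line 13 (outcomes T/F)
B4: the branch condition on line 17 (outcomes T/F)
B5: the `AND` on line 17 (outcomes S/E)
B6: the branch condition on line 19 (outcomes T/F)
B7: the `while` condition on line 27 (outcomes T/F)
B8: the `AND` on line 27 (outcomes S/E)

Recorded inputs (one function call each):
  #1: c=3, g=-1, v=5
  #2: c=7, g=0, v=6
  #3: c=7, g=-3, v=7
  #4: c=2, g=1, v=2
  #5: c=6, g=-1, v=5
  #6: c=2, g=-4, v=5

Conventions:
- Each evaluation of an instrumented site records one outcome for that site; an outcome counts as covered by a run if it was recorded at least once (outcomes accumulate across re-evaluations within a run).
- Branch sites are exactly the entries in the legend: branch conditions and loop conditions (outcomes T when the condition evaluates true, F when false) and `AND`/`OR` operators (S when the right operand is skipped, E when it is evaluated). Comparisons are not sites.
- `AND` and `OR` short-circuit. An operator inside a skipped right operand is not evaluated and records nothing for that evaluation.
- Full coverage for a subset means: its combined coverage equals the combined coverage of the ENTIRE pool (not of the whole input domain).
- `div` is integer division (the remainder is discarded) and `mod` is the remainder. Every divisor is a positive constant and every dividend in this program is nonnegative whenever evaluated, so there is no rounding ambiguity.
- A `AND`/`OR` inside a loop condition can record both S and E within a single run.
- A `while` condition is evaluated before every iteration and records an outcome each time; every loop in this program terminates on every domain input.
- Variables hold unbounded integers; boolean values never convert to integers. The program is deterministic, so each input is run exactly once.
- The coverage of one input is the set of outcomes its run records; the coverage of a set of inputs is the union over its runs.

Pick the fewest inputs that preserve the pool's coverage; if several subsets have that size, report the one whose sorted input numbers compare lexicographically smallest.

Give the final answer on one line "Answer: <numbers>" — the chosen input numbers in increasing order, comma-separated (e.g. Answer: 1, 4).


input #1, c=3, g=-1, v=5: outcomes B1=T, B2=F, B3=F, B4=F, B5=S, B6=T, B7=F, B8=E
input #2, c=7, g=0, v=6: outcomes B1=T, B2=T, B4=T, B5=E, B7=F, B8=S
input #3, c=7, g=-3, v=7: outcomes B1=F, B2=T, B4=T, B5=E, B7=F, B8=S
input #4, c=2, g=1, v=2: outcomes B1=T, B2=T, B4=F, B5=S, B6=T, B7=F, B8=E
input #5, c=6, g=-1, v=5: outcomes B1=T, B2=F, B3=T, B4=F, B5=E, B6=T, B7=F, B8=S
input #6, c=2, g=-4, v=5: outcomes B1=T, B2=T, B4=F, B5=S, B6=T, B7=F, B8=S
union over all inputs: B1=T, B1=F, B2=T, B2=F, B3=T, B3=F, B4=T, B4=F, B5=S, B5=E, B6=T, B7=F, B8=S, B8=E (14 outcomes)
no size-1 subset reaches all 14 outcomes (best union: 8/14)
no size-2 subset reaches all 14 outcomes (best union: 13/14)
size 3: inputs {1, 3, 5} cover all 14 outcomes, and no lexicographically smaller subset of this size does
Answer: 1, 3, 5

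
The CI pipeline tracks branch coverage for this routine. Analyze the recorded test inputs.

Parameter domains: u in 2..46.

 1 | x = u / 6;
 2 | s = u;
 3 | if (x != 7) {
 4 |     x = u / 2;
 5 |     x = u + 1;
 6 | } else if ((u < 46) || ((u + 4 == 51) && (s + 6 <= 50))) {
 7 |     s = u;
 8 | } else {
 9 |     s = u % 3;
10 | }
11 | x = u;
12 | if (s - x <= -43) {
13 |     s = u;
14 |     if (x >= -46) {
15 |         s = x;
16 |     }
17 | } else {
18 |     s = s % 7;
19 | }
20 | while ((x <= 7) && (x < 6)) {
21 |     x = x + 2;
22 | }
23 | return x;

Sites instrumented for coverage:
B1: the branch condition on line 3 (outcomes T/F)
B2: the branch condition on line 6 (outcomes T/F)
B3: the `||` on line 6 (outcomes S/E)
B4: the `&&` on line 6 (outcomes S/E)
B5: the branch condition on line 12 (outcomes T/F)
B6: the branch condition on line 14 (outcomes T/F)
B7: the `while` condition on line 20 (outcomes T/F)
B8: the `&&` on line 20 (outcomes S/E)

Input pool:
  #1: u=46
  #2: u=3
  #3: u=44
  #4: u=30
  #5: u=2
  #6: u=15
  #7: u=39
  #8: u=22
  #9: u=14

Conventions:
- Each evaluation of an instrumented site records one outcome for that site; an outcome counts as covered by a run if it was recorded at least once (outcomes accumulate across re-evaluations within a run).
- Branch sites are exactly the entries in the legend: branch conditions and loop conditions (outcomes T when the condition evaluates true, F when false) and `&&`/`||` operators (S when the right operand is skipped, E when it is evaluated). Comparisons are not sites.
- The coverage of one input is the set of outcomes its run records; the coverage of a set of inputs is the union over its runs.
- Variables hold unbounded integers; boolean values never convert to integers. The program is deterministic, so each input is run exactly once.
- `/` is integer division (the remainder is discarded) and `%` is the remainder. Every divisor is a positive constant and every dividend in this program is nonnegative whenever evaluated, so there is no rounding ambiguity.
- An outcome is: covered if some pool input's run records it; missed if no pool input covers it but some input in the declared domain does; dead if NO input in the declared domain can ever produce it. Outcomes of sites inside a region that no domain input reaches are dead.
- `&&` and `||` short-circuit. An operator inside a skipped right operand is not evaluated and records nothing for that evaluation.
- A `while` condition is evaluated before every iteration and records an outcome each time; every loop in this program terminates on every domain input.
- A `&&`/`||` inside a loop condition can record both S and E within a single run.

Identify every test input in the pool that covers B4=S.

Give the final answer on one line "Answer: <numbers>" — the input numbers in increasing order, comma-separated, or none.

input #1 (u=46): produces B4=S
input #2 (u=3): does not produce B4=S
input #3 (u=44): does not produce B4=S
input #4 (u=30): does not produce B4=S
input #5 (u=2): does not produce B4=S
input #6 (u=15): does not produce B4=S
input #7 (u=39): does not produce B4=S
input #8 (u=22): does not produce B4=S
input #9 (u=14): does not produce B4=S

Answer: 1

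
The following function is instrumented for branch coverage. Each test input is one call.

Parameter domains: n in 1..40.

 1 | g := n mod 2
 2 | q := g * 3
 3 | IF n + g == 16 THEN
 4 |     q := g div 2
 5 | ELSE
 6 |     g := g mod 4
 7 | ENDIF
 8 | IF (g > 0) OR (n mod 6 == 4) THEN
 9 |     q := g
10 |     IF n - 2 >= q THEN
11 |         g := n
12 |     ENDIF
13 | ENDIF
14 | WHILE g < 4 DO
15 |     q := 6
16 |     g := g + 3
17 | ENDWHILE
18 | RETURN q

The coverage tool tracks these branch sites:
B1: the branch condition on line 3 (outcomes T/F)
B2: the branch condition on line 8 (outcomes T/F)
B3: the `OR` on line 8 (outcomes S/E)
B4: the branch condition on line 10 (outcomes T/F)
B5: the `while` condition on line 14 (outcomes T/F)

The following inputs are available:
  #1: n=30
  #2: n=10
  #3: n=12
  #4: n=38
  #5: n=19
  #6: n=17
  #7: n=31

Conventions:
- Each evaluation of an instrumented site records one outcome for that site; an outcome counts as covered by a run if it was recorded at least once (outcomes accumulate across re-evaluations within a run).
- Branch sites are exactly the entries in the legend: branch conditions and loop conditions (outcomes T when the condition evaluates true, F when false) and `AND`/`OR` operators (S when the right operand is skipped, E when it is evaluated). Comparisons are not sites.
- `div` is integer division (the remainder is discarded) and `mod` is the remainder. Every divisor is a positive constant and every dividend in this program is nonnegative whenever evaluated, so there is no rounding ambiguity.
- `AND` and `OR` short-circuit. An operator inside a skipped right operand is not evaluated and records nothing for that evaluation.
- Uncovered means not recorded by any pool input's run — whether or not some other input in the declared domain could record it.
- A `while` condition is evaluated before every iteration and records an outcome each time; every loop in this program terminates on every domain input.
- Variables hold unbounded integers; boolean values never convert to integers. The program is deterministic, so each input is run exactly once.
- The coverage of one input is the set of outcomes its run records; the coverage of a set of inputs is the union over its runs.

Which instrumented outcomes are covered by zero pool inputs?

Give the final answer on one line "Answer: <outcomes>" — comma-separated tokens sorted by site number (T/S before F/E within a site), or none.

#1 (n=30) -> B1->F, B3->E, B2->F, B5->T, B5->T, B5->F; covered: B1=F, B2=F, B3=E, B5=T, B5=F
#2 (n=10) -> B1->F, B3->E, B2->T, B4->T, B5->F; covered: B1=F, B2=T, B3=E, B4=T, B5=F
#3 (n=12) -> B1->F, B3->E, B2->F, B5->T, B5->T, B5->F; covered: B1=F, B2=F, B3=E, B5=T, B5=F
#4 (n=38) -> B1->F, B3->E, B2->F, B5->T, B5->T, B5->F; covered: B1=F, B2=F, B3=E, B5=T, B5=F
#5 (n=19) -> B1->F, B3->S, B2->T, B4->T, B5->F; covered: B1=F, B2=T, B3=S, B4=T, B5=F
#6 (n=17) -> B1->F, B3->S, B2->T, B4->T, B5->F; covered: B1=F, B2=T, B3=S, B4=T, B5=F
#7 (n=31) -> B1->F, B3->S, B2->T, B4->T, B5->F; covered: B1=F, B2=T, B3=S, B4=T, B5=F
union over the pool: B1=F, B2=T, B2=F, B3=S, B3=E, B4=T, B5=T, B5=F
uncovered (2 of 10): B1=T, B4=F

Answer: B1=T, B4=F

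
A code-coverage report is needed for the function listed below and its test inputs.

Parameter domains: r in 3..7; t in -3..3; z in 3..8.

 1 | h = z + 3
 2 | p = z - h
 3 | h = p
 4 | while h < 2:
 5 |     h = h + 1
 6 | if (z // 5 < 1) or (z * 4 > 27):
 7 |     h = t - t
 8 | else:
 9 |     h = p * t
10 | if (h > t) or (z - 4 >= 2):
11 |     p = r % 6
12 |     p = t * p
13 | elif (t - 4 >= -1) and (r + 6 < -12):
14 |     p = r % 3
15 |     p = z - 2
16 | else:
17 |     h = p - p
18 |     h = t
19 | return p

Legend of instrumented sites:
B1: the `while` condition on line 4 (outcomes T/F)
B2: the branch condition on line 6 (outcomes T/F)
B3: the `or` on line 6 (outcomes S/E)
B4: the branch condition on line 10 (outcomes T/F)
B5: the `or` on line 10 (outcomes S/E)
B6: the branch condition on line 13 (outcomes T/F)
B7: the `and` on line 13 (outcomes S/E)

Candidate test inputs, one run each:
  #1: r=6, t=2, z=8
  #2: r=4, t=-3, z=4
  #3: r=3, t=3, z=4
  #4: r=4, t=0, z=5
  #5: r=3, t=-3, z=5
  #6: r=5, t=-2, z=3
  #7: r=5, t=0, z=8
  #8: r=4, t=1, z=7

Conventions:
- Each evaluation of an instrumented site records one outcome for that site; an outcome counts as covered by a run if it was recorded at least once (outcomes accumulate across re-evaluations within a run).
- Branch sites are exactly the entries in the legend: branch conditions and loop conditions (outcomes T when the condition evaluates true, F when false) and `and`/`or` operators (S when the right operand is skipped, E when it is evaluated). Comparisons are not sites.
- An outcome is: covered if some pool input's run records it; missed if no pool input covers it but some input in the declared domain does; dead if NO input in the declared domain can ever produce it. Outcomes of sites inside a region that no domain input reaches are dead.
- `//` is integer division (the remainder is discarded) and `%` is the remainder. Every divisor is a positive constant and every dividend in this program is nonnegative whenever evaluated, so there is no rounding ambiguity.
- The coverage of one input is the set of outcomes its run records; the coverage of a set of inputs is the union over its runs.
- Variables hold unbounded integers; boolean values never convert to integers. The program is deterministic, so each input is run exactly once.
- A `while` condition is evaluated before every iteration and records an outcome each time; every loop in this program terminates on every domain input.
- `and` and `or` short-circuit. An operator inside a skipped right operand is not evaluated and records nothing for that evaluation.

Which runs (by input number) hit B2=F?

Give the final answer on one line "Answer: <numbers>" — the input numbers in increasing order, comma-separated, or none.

input #1 (r=6, t=2, z=8): misses B2=F
input #2 (r=4, t=-3, z=4): misses B2=F
input #3 (r=3, t=3, z=4): misses B2=F
input #4 (r=4, t=0, z=5): covers B2=F
input #5 (r=3, t=-3, z=5): covers B2=F
input #6 (r=5, t=-2, z=3): misses B2=F
input #7 (r=5, t=0, z=8): misses B2=F
input #8 (r=4, t=1, z=7): misses B2=F

Answer: 4, 5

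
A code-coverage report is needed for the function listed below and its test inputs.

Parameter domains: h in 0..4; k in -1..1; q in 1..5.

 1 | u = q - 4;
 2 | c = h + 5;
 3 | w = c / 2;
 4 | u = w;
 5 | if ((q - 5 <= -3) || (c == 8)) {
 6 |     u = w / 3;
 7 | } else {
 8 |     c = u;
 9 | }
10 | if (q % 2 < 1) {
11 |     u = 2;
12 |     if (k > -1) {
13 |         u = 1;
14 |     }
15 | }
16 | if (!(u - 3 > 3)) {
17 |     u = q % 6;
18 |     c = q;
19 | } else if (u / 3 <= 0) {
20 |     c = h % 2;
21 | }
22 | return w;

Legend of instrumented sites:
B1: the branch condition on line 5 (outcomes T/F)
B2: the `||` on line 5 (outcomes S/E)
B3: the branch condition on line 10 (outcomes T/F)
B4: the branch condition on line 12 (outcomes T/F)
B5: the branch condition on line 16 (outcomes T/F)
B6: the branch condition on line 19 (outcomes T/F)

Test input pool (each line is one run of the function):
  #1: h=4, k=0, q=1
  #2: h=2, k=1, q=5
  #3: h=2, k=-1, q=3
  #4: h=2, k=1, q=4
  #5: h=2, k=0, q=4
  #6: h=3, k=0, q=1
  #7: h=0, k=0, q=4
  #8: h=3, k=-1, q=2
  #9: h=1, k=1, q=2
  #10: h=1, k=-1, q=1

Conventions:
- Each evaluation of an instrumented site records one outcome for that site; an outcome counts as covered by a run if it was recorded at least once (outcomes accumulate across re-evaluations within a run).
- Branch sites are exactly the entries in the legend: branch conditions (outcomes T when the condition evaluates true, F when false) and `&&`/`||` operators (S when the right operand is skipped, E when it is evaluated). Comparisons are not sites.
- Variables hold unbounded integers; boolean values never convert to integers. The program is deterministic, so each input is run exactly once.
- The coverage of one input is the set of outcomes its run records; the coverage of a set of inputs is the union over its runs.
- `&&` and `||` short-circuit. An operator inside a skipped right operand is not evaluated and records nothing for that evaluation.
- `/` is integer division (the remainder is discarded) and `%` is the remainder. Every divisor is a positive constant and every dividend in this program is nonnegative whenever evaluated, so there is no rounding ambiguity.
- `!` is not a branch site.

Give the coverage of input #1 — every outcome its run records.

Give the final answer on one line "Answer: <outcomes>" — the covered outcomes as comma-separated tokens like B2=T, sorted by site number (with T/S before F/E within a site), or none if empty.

Running input #1 (h=4, k=0, q=1), event by event:
  B2->S, B1->T, B3->F, B5->T
distinct outcomes covered: B1=T, B2=S, B3=F, B5=T

Answer: B1=T, B2=S, B3=F, B5=T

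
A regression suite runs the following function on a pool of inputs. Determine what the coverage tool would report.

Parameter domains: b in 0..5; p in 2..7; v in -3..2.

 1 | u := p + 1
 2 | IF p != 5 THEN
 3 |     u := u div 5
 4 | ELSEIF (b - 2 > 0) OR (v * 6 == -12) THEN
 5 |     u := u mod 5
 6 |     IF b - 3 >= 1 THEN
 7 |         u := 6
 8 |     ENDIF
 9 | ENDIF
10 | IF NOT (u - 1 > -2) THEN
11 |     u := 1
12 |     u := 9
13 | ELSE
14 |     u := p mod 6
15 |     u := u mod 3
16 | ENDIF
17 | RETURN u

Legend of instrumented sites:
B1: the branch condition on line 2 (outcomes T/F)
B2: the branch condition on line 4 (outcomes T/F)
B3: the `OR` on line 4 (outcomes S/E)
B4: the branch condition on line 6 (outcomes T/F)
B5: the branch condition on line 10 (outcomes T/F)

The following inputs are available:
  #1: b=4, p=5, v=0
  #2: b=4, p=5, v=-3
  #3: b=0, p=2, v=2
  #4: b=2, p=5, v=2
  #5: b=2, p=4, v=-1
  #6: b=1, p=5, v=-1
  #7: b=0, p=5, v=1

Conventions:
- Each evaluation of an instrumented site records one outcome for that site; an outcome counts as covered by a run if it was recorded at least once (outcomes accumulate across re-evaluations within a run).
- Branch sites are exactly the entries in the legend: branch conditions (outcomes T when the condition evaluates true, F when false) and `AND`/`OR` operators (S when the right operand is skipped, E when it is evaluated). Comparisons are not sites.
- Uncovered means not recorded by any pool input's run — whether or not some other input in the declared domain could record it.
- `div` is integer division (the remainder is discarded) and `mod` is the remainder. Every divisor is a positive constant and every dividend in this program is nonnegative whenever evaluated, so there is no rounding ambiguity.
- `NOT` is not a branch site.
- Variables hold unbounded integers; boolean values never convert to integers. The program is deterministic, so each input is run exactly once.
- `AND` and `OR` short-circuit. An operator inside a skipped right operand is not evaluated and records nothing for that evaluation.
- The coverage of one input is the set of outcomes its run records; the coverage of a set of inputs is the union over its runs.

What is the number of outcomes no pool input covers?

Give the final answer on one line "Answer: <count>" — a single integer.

run #1 (b=4, p=5, v=0) records B1=F, B2=T, B3=S, B4=T, B5=F
run #2 (b=4, p=5, v=-3) records B1=F, B2=T, B3=S, B4=T, B5=F
run #3 (b=0, p=2, v=2) records B1=T, B5=F
run #4 (b=2, p=5, v=2) records B1=F, B2=F, B3=E, B5=F
run #5 (b=2, p=4, v=-1) records B1=T, B5=F
run #6 (b=1, p=5, v=-1) records B1=F, B2=F, B3=E, B5=F
run #7 (b=0, p=5, v=1) records B1=F, B2=F, B3=E, B5=F
union over the pool: B1=T, B1=F, B2=T, B2=F, B3=S, B3=E, B4=T, B5=F
uncovered (2 of 10): B4=F, B5=T

Answer: 2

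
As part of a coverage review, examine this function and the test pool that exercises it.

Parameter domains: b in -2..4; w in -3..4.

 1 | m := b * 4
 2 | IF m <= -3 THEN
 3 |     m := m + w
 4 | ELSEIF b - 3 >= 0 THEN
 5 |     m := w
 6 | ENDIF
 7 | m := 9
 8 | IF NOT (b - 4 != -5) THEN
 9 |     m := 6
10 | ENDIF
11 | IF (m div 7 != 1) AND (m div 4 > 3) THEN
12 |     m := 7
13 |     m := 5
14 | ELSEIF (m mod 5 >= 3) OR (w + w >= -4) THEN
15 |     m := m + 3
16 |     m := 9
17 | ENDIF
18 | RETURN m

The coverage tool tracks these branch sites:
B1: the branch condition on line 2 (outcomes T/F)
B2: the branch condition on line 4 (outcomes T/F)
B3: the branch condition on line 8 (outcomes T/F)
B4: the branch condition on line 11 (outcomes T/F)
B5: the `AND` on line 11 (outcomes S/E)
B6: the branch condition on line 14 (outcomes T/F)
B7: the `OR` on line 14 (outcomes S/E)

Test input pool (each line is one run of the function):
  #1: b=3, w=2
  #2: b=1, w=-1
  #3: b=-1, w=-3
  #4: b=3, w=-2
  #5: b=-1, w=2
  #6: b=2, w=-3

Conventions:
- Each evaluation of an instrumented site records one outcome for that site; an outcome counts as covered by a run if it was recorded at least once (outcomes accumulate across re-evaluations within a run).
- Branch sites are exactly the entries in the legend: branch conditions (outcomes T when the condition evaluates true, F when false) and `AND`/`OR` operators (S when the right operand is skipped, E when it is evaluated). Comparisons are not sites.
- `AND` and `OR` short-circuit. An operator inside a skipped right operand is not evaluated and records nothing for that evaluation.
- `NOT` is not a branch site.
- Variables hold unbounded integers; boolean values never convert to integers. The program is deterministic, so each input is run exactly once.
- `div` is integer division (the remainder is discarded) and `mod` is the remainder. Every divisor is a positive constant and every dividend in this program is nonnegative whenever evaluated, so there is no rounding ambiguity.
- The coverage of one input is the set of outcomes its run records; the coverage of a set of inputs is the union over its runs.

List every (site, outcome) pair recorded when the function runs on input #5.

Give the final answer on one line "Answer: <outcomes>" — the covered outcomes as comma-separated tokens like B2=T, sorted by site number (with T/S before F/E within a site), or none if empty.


Event log for input #5 (b=-1, w=2):
  B1->T, B3->T, B5->E, B4->F, B7->E, B6->T
deduplicating events, the covered set is: B1=T, B3=T, B4=F, B5=E, B6=T, B7=E
Answer: B1=T, B3=T, B4=F, B5=E, B6=T, B7=E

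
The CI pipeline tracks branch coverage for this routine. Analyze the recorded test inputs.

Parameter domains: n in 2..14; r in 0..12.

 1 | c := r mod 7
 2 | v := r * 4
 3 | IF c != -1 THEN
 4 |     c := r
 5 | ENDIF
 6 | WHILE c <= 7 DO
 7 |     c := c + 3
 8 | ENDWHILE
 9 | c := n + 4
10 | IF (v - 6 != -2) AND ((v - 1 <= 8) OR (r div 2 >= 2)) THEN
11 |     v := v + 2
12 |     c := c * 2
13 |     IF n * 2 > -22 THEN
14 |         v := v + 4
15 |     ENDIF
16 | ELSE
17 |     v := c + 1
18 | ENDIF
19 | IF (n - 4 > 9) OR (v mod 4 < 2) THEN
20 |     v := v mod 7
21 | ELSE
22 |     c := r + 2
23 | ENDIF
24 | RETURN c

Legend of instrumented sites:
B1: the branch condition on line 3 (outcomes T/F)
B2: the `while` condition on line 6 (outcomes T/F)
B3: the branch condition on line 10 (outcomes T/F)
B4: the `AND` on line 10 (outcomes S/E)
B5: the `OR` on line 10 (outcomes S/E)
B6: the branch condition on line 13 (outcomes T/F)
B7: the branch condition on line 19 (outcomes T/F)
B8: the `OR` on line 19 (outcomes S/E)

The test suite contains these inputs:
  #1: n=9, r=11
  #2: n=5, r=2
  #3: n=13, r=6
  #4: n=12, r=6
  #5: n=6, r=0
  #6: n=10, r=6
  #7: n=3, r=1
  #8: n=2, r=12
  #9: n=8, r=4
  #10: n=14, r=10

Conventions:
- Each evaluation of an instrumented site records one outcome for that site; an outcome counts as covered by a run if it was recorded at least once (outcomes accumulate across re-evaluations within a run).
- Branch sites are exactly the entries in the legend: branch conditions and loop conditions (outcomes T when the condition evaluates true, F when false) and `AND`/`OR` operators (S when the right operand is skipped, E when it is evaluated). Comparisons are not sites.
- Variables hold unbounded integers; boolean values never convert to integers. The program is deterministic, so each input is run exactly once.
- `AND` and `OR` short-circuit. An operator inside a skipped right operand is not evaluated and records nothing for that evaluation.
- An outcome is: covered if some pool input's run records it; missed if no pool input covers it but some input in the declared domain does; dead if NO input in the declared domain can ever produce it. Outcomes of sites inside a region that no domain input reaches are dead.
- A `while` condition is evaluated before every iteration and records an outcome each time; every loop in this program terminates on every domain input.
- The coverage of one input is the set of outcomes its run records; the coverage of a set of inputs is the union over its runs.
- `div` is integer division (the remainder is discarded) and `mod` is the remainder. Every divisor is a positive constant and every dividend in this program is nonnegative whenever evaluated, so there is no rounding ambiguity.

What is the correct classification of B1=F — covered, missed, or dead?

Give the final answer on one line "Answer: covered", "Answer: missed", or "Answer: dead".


no pool input records B1=F
checking all 169 inputs in the declared domain: B1=F is never recorded -> dead
Answer: dead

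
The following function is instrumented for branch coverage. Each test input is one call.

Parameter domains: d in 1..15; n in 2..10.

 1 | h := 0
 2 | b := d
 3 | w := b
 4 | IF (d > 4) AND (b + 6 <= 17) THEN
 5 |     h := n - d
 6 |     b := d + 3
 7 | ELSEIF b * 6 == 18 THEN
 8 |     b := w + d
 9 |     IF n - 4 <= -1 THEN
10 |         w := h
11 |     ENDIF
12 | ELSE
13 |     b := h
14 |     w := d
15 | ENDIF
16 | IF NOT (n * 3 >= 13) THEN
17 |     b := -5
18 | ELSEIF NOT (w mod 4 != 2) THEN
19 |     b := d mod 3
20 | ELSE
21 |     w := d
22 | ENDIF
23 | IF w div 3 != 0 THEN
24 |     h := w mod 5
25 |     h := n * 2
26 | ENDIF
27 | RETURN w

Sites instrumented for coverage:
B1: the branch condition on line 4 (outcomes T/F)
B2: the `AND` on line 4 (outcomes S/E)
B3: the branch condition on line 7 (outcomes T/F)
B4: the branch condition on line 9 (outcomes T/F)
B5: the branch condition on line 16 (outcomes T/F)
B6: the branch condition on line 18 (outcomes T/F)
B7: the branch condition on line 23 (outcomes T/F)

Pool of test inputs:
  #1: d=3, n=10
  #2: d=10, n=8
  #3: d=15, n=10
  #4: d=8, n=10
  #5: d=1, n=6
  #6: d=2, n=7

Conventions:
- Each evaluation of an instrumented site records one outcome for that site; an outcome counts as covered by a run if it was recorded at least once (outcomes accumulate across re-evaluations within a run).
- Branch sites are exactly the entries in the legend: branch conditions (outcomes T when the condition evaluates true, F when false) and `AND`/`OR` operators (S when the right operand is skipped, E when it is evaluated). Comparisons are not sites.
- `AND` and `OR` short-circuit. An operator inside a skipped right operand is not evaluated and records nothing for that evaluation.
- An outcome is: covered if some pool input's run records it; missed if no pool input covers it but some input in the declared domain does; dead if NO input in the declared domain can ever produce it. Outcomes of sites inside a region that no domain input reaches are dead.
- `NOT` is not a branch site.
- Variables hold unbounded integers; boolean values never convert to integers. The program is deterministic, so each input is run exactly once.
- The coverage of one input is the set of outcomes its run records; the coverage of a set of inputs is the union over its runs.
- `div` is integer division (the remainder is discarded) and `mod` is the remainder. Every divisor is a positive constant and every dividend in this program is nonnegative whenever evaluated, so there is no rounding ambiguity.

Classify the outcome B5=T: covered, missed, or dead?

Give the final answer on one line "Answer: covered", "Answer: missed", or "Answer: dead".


no pool input records B5=T
but domain input (d=1, n=2) does record it -> reachable, so missed
Answer: missed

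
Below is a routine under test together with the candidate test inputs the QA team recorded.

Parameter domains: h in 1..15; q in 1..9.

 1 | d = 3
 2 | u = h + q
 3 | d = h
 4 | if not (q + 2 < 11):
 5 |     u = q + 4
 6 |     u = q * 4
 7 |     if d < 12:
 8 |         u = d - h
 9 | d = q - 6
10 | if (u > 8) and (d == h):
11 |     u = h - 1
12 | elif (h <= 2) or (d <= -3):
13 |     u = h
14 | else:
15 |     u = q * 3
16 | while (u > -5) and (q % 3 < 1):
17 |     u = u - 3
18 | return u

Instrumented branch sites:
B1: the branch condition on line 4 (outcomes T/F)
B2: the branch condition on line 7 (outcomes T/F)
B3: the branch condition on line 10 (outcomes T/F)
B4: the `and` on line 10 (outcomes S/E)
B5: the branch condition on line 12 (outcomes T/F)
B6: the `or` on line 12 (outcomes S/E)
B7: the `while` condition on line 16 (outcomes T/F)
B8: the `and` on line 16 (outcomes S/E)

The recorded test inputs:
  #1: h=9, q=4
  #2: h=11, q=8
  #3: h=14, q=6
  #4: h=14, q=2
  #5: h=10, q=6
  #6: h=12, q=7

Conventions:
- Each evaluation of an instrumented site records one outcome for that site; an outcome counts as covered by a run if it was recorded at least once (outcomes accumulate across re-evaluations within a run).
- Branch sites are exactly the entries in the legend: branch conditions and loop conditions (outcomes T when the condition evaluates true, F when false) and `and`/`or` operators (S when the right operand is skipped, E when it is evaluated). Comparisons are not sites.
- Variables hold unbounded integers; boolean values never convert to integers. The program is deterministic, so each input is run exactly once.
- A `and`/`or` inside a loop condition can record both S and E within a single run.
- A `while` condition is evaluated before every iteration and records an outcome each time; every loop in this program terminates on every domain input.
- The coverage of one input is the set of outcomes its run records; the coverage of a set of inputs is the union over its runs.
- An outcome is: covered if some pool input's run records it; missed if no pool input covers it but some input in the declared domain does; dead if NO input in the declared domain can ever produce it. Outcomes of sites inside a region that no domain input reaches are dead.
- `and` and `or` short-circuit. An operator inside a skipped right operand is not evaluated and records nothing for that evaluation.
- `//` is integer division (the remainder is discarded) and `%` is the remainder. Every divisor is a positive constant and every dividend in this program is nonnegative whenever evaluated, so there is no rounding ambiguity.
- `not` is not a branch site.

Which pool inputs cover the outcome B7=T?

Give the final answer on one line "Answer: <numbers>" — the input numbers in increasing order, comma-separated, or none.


input #1 (h=9, q=4): does not record B7=T
input #2 (h=11, q=8): does not record B7=T
input #3 (h=14, q=6): records B7=T
input #4 (h=14, q=2): does not record B7=T
input #5 (h=10, q=6): records B7=T
input #6 (h=12, q=7): does not record B7=T
Answer: 3, 5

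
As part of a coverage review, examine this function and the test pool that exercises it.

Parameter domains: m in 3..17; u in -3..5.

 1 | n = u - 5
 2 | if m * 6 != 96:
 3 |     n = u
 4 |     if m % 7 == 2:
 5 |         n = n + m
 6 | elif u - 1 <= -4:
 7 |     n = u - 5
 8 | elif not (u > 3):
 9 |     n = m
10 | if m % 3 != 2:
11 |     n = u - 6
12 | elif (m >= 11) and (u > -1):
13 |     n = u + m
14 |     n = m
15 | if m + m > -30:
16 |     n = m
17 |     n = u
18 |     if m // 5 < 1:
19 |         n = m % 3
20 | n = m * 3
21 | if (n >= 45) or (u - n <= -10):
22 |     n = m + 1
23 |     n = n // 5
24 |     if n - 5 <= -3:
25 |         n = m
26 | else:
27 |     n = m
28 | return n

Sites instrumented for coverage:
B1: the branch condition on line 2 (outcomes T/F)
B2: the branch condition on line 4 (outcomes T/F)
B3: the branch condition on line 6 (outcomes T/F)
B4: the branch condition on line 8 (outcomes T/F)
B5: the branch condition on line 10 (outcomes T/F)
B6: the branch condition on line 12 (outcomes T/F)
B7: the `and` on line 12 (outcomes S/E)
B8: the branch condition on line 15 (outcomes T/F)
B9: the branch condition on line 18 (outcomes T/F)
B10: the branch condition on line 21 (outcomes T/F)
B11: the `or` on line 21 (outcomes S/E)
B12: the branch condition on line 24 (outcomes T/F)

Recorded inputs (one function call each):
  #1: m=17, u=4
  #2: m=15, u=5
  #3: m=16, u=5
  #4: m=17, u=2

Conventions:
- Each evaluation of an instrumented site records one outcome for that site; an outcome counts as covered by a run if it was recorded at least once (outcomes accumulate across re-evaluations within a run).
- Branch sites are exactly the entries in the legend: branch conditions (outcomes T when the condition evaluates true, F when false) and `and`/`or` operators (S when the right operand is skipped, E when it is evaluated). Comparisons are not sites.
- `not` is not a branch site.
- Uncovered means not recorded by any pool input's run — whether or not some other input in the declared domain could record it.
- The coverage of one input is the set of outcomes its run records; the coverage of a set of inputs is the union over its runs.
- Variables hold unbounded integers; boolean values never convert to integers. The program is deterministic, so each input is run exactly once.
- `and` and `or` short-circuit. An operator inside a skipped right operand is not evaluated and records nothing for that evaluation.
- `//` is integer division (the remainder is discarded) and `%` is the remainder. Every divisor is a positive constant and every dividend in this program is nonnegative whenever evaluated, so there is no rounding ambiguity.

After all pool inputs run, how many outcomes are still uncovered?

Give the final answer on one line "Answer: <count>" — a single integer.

run #1 (m=17, u=4) runs B1->T, B2->F, B5->F, B7->E, B6->T, B8->T, B9->F, B11->S, B10->T, B12->F; records B1=T, B2=F, B5=F, B6=T, B7=E, B8=T, B9=F, B10=T, B11=S, B12=F
run #2 (m=15, u=5) runs B1->T, B2->F, B5->T, B8->T, B9->F, B11->S, B10->T, B12->F; records B1=T, B2=F, B5=T, B8=T, B9=F, B10=T, B11=S, B12=F
run #3 (m=16, u=5) runs B1->F, B3->F, B4->F, B5->T, B8->T, B9->F, B11->S, B10->T, B12->F; records B1=F, B3=F, B4=F, B5=T, B8=T, B9=F, B10=T, B11=S, B12=F
run #4 (m=17, u=2) runs B1->T, B2->F, B5->F, B7->E, B6->T, B8->T, B9->F, B11->S, B10->T, B12->F; records B1=T, B2=F, B5=F, B6=T, B7=E, B8=T, B9=F, B10=T, B11=S, B12=F
union over the pool: B1=T, B1=F, B2=F, B3=F, B4=F, B5=T, B5=F, B6=T, B7=E, B8=T, B9=F, B10=T, B11=S, B12=F
uncovered (10 of 24): B2=T, B3=T, B4=T, B6=F, B7=S, B8=F, B9=T, B10=F, B11=E, B12=T

Answer: 10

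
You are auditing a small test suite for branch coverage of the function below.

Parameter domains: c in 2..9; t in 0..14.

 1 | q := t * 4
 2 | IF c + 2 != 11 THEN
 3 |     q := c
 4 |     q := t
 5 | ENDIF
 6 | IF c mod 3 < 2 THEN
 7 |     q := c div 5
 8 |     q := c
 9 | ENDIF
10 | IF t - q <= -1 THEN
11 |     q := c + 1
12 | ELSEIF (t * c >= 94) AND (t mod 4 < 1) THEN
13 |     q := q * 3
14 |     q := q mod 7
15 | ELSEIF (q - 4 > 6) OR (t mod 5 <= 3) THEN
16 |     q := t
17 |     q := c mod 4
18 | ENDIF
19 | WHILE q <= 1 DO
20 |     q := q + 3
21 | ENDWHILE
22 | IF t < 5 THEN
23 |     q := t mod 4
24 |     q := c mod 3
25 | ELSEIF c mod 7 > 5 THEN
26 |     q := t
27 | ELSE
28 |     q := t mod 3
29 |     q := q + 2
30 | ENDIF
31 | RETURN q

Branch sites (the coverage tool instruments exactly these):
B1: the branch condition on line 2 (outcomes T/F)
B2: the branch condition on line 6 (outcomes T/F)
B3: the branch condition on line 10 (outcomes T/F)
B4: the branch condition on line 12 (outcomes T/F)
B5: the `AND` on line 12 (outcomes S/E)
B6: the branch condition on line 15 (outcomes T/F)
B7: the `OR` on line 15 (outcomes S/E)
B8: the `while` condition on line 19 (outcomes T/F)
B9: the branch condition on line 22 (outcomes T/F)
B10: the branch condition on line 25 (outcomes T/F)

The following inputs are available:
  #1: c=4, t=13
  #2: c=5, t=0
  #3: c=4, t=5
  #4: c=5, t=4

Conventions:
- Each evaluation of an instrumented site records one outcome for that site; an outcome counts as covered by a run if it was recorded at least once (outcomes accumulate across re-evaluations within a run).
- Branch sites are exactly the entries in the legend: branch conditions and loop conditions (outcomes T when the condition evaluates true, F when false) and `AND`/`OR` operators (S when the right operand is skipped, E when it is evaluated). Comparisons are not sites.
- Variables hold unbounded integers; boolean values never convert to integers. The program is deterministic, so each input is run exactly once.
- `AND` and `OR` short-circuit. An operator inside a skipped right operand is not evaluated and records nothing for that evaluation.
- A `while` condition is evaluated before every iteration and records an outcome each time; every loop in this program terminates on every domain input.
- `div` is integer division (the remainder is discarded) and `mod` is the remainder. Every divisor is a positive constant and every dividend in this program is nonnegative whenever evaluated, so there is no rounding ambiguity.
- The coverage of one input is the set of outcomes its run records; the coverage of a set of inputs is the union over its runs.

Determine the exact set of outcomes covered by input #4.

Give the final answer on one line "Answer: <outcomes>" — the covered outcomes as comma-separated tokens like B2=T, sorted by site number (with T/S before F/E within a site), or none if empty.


Tracing the run of input #4 (c=5, t=4):
  B1->T, B2->F, B3->F, B5->S, B4->F, B7->E, B6->F, B8->F, B9->T
distinct outcomes covered: B1=T, B2=F, B3=F, B4=F, B5=S, B6=F, B7=E, B8=F, B9=T
Answer: B1=T, B2=F, B3=F, B4=F, B5=S, B6=F, B7=E, B8=F, B9=T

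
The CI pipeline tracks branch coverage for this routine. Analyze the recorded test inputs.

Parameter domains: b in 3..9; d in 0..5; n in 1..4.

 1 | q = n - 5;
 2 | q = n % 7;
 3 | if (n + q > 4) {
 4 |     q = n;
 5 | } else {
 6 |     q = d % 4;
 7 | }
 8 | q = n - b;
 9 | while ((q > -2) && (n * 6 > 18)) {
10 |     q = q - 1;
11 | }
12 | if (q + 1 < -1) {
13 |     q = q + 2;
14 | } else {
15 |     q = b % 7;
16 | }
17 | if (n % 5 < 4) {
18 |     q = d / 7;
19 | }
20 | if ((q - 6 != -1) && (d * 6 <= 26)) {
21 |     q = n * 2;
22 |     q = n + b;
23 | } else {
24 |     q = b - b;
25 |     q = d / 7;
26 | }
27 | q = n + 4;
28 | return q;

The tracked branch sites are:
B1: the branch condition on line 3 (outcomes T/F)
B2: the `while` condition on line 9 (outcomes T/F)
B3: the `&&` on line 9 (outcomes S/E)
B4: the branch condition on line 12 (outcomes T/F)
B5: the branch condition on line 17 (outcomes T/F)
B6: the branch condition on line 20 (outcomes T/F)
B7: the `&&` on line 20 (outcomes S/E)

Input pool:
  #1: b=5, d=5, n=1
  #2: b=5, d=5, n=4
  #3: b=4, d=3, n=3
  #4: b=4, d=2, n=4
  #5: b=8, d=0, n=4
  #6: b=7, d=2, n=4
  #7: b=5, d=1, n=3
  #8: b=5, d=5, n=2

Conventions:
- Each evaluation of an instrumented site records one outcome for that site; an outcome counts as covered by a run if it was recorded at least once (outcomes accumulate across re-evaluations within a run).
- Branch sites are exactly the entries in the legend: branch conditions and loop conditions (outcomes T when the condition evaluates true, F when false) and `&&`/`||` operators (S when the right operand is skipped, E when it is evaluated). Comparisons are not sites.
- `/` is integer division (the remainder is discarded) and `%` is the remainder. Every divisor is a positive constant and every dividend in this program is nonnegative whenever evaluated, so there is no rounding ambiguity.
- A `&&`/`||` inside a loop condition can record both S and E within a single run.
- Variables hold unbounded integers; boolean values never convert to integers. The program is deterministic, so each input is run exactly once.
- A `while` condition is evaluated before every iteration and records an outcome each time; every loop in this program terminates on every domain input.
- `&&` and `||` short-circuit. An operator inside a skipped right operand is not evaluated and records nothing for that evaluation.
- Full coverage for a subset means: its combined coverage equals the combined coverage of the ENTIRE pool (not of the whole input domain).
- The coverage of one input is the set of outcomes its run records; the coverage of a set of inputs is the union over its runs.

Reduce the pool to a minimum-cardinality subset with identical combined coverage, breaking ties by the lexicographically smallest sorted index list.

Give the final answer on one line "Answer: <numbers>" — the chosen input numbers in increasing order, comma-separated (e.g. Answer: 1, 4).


input #1, b=5, d=5, n=1: outcomes B1=F, B2=F, B3=S, B4=T, B5=T, B6=F, B7=E
input #2, b=5, d=5, n=4: outcomes B1=T, B2=T, B2=F, B3=S, B3=E, B4=F, B5=F, B6=F, B7=S
input #3, b=4, d=3, n=3: outcomes B1=T, B2=F, B3=E, B4=F, B5=T, B6=T, B7=E
input #4, b=4, d=2, n=4: outcomes B1=T, B2=T, B2=F, B3=S, B3=E, B4=F, B5=F, B6=T, B7=E
input #5, b=8, d=0, n=4: outcomes B1=T, B2=F, B3=S, B4=T, B5=F, B6=T, B7=E
input #6, b=7, d=2, n=4: outcomes B1=T, B2=F, B3=S, B4=T, B5=F, B6=T, B7=E
input #7, b=5, d=1, n=3: outcomes B1=T, B2=F, B3=S, B4=F, B5=T, B6=T, B7=E
input #8, b=5, d=5, n=2: outcomes B1=F, B2=F, B3=S, B4=T, B5=T, B6=F, B7=E
the full pool covers 14 outcomes: B1=T, B1=F, B2=T, B2=F, B3=S, B3=E, B4=T, B4=F, B5=T, B5=F, B6=T, B6=F, B7=S, B7=E
every size-1 subset falls short of the 14 outcomes (best: 9/14)
every size-2 subset falls short of the 14 outcomes (best: 13/14)
at size 3, {1, 2, 3} reaches all 14 outcomes; every lexicographically earlier size-3 subset fails
Answer: 1, 2, 3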